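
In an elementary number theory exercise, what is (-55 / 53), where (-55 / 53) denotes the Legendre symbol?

(-55 / 53)
  = (55 / 53)    [53 ≡ 1 mod 4 ⇒ (-1 / 53) = +1]
  = (2 / 53)    [55 ≡ 2 mod 53]
  = -(1 / 53)    [53 ≡ 5 mod 8 ⇒ (2 / 53) = -1]
  = -1    [(1 / 53) = 1]

-1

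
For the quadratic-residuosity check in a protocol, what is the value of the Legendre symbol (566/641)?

Factor out 2: 566 = 2·283. Since 641 ≡ 1 (mod 8), (2/641) = +1. Now have (283/641).
641 ≡ 1 (mod 4), so quadratic reciprocity gives (283/641) = (641/283). Reduce: 641 ≡ 75 (mod 283). Now have (75/283).
Both 75 ≡ 3 and 283 ≡ 3 (mod 4), so reciprocity gives (75/283) = -(283/75). Reduce: 283 ≡ 58 (mod 75). Now have -(58/75).
Factor out 2: 58 = 2·29. Since 75 ≡ 3 (mod 8), (2/75) = -1. Now have (29/75).
29 ≡ 1 (mod 4), so quadratic reciprocity gives (29/75) = (75/29). Reduce: 75 ≡ 17 (mod 29). Now have (17/29).
17 ≡ 1 (mod 4), so quadratic reciprocity gives (17/29) = (29/17). Reduce: 29 ≡ 12 (mod 17). Now have (12/17).
Factor out 2: 12 = 2^2·3. Since 17 ≡ 1 (mod 8), (2/17) = +1, and (2/17)^2 = +1. Now have (3/17).
17 ≡ 1 (mod 4), so quadratic reciprocity gives (3/17) = (17/3). Reduce: 17 ≡ 2 (mod 3). Now have (2/3).
Factor out 2: 2 = 2. Since 3 ≡ 3 (mod 8), (2/3) = -1. Now have -(1/3).
(1/3) = 1. Collecting the sign factors: -1.

-1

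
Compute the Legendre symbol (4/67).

(4/67)
  = (1/67)    [67 ≡ 3 mod 8 ⇒ (2/67)^2 = +1]
  = 1    [(1/67) = 1]

1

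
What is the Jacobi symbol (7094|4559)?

Reduce the numerator: 7094 ≡ 2535 (mod 4559), so (7094|4559) = (2535|4559).
Both 2535 ≡ 3 and 4559 ≡ 3 (mod 4), so reciprocity gives (2535|4559) = -(4559|2535). Reduce: 4559 ≡ 2024 (mod 2535). Now have -(2024|2535).
Factor out 2: 2024 = 2^3·253. Since 2535 ≡ 7 (mod 8), (2|2535) = +1, and (2|2535)^3 = +1. Now have -(253|2535).
253 ≡ 1 (mod 4), so quadratic reciprocity gives (253|2535) = (2535|253). Reduce: 2535 ≡ 5 (mod 253). Now have -(5|253).
5 ≡ 1 (mod 4), so quadratic reciprocity gives (5|253) = (253|5). Reduce: 253 ≡ 3 (mod 5). Now have -(3|5).
5 ≡ 1 (mod 4), so quadratic reciprocity gives (3|5) = (5|3). Reduce: 5 ≡ 2 (mod 3). Now have -(2|3).
Factor out 2: 2 = 2. Since 3 ≡ 3 (mod 8), (2|3) = -1. Now have (1|3).
(1|3) = 1. Collecting the sign factors: 1.

1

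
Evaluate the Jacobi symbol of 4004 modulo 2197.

Reduce the numerator: 4004 ≡ 1807 (mod 2197), so (4004/2197) = (1807/2197).
2197 ≡ 1 (mod 4), so quadratic reciprocity gives (1807/2197) = (2197/1807). Reduce: 2197 ≡ 390 (mod 1807). Now have (390/1807).
Factor out 2: 390 = 2·195. Since 1807 ≡ 7 (mod 8), (2/1807) = +1. Now have (195/1807).
Both 195 ≡ 3 and 1807 ≡ 3 (mod 4), so reciprocity gives (195/1807) = -(1807/195). Reduce: 1807 ≡ 52 (mod 195). Now have -(52/195).
Factor out 2: 52 = 2^2·13. Since 195 ≡ 3 (mod 8), (2/195) = -1, and (2/195)^2 = +1. Now have -(13/195).
13 ≡ 1 (mod 4), so quadratic reciprocity gives (13/195) = (195/13). Reduce: 195 ≡ 0 (mod 13). Now have -(0/13).
The numerator is now 0 with denominator 13 > 1: the symbol is 0.

0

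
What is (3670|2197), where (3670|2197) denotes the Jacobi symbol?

Reduce the numerator: 3670 ≡ 1473 (mod 2197), so (3670|2197) = (1473|2197).
1473 ≡ 1 (mod 4), so quadratic reciprocity gives (1473|2197) = (2197|1473). Reduce: 2197 ≡ 724 (mod 1473). Now have (724|1473).
Factor out 2: 724 = 2^2·181. Since 1473 ≡ 1 (mod 8), (2|1473) = +1, and (2|1473)^2 = +1. Now have (181|1473).
181 ≡ 1 (mod 4), so quadratic reciprocity gives (181|1473) = (1473|181). Reduce: 1473 ≡ 25 (mod 181). Now have (25|181).
25 ≡ 1 (mod 4), so quadratic reciprocity gives (25|181) = (181|25). Reduce: 181 ≡ 6 (mod 25). Now have (6|25).
Factor out 2: 6 = 2·3. Since 25 ≡ 1 (mod 8), (2|25) = +1. Now have (3|25).
25 ≡ 1 (mod 4), so quadratic reciprocity gives (3|25) = (25|3). Reduce: 25 ≡ 1 (mod 3). Now have (1|3).
(1|3) = 1. Collecting the sign factors: 1.

1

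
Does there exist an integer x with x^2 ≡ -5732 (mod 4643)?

Reduce the numerator: -5732 ≡ 3554 (mod 4643), so (-5732/4643) = (3554/4643).
Factor out 2: 3554 = 2·1777. Since 4643 ≡ 3 (mod 8), (2/4643) = -1. Now have -(1777/4643).
1777 ≡ 1 (mod 4), so quadratic reciprocity gives (1777/4643) = (4643/1777). Reduce: 4643 ≡ 1089 (mod 1777). Now have -(1089/1777).
1089 ≡ 1 (mod 4), so quadratic reciprocity gives (1089/1777) = (1777/1089). Reduce: 1777 ≡ 688 (mod 1089). Now have -(688/1089).
Factor out 2: 688 = 2^4·43. Since 1089 ≡ 1 (mod 8), (2/1089) = +1, and (2/1089)^4 = +1. Now have -(43/1089).
1089 ≡ 1 (mod 4), so quadratic reciprocity gives (43/1089) = (1089/43). Reduce: 1089 ≡ 14 (mod 43). Now have -(14/43).
Factor out 2: 14 = 2·7. Since 43 ≡ 3 (mod 8), (2/43) = -1. Now have (7/43).
Both 7 ≡ 3 and 43 ≡ 3 (mod 4), so reciprocity gives (7/43) = -(43/7). Reduce: 43 ≡ 1 (mod 7). Now have -(1/7).
(1/7) = 1. Collecting the sign factors: -1.
The Legendre symbol is -1, so x^2 ≡ -5732 (mod 4643) has no solution.

no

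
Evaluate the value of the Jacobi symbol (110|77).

0

Reduce the numerator: 110 ≡ 33 (mod 77), so (110|77) = (33|77).
33 ≡ 1 (mod 4), so quadratic reciprocity gives (33|77) = (77|33). Reduce: 77 ≡ 11 (mod 33). Now have (11|33).
33 ≡ 1 (mod 4), so quadratic reciprocity gives (11|33) = (33|11). Reduce: 33 ≡ 0 (mod 11). Now have (0|11).
The numerator is now 0 with denominator 11 > 1: the symbol is 0.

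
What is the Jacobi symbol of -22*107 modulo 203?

By multiplicativity, (-22·107/203) = (-22/203)·(107/203).
First factor (-22/203):
Pull out -1: (-22/203) = (-1/203)·(22/203). Since 203 ≡ 3 (mod 4), (-1/203) = -1. Now have -(22/203).
Factor out 2: 22 = 2·11. Since 203 ≡ 3 (mod 8), (2/203) = -1. Now have (11/203).
Both 11 ≡ 3 and 203 ≡ 3 (mod 4), so reciprocity gives (11/203) = -(203/11). Reduce: 203 ≡ 5 (mod 11). Now have -(5/11).
5 ≡ 1 (mod 4), so quadratic reciprocity gives (5/11) = (11/5). Reduce: 11 ≡ 1 (mod 5). Now have -(1/5).
(1/5) = 1. Collecting the sign factors: -1.
Second factor (107/203):
Both 107 ≡ 3 and 203 ≡ 3 (mod 4), so reciprocity gives (107/203) = -(203/107). Reduce: 203 ≡ 96 (mod 107). Now have -(96/107).
Factor out 2: 96 = 2^5·3. Since 107 ≡ 3 (mod 8), (2/107) = -1, and (2/107)^5 = -1. Now have (3/107).
Both 3 ≡ 3 and 107 ≡ 3 (mod 4), so reciprocity gives (3/107) = -(107/3). Reduce: 107 ≡ 2 (mod 3). Now have -(2/3).
Factor out 2: 2 = 2. Since 3 ≡ 3 (mod 8), (2/3) = -1. Now have (1/3).
(1/3) = 1. Collecting the sign factors: 1.
Product: (-1)·(1) = -1.

-1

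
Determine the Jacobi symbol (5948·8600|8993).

By multiplicativity, (5948·8600|8993) = (5948|8993)·(8600|8993).
First factor (5948|8993):
Factor out 2: 5948 = 2^2·1487. Since 8993 ≡ 1 (mod 8), (2|8993) = +1, and (2|8993)^2 = +1. Now have (1487|8993).
8993 ≡ 1 (mod 4), so quadratic reciprocity gives (1487|8993) = (8993|1487). Reduce: 8993 ≡ 71 (mod 1487). Now have (71|1487).
Both 71 ≡ 3 and 1487 ≡ 3 (mod 4), so reciprocity gives (71|1487) = -(1487|71). Reduce: 1487 ≡ 67 (mod 71). Now have -(67|71).
Both 67 ≡ 3 and 71 ≡ 3 (mod 4), so reciprocity gives (67|71) = -(71|67). Reduce: 71 ≡ 4 (mod 67). Now have (4|67).
Factor out 2: 4 = 2^2. Since 67 ≡ 3 (mod 8), (2|67) = -1, and (2|67)^2 = +1. Now have (1|67).
(1|67) = 1. Collecting the sign factors: 1.
Second factor (8600|8993):
Factor out 2: 8600 = 2^3·1075. Since 8993 ≡ 1 (mod 8), (2|8993) = +1, and (2|8993)^3 = +1. Now have (1075|8993).
8993 ≡ 1 (mod 4), so quadratic reciprocity gives (1075|8993) = (8993|1075). Reduce: 8993 ≡ 393 (mod 1075). Now have (393|1075).
393 ≡ 1 (mod 4), so quadratic reciprocity gives (393|1075) = (1075|393). Reduce: 1075 ≡ 289 (mod 393). Now have (289|393).
289 ≡ 1 (mod 4), so quadratic reciprocity gives (289|393) = (393|289). Reduce: 393 ≡ 104 (mod 289). Now have (104|289).
Factor out 2: 104 = 2^3·13. Since 289 ≡ 1 (mod 8), (2|289) = +1, and (2|289)^3 = +1. Now have (13|289).
13 ≡ 1 (mod 4), so quadratic reciprocity gives (13|289) = (289|13). Reduce: 289 ≡ 3 (mod 13). Now have (3|13).
13 ≡ 1 (mod 4), so quadratic reciprocity gives (3|13) = (13|3). Reduce: 13 ≡ 1 (mod 3). Now have (1|3).
(1|3) = 1. Collecting the sign factors: 1.
Product: (1)·(1) = 1.

1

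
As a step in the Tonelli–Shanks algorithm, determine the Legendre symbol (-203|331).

Reduce the numerator: -203 ≡ 128 (mod 331), so (-203|331) = (128|331).
Factor out 2: 128 = 2^7. Since 331 ≡ 3 (mod 8), (2|331) = -1, and (2|331)^7 = -1. Now have -(1|331).
(1|331) = 1. Collecting the sign factors: -1.

-1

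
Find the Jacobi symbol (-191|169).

Reduce the numerator: -191 ≡ 147 (mod 169), so (-191|169) = (147|169).
169 ≡ 1 (mod 4), so quadratic reciprocity gives (147|169) = (169|147). Reduce: 169 ≡ 22 (mod 147). Now have (22|147).
Factor out 2: 22 = 2·11. Since 147 ≡ 3 (mod 8), (2|147) = -1. Now have -(11|147).
Both 11 ≡ 3 and 147 ≡ 3 (mod 4), so reciprocity gives (11|147) = -(147|11). Reduce: 147 ≡ 4 (mod 11). Now have (4|11).
Factor out 2: 4 = 2^2. Since 11 ≡ 3 (mod 8), (2|11) = -1, and (2|11)^2 = +1. Now have (1|11).
(1|11) = 1. Collecting the sign factors: 1.

1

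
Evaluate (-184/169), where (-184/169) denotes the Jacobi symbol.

1

Reduce the numerator: -184 ≡ 154 (mod 169), so (-184/169) = (154/169).
Factor out 2: 154 = 2·77. Since 169 ≡ 1 (mod 8), (2/169) = +1. Now have (77/169).
77 ≡ 1 (mod 4), so quadratic reciprocity gives (77/169) = (169/77). Reduce: 169 ≡ 15 (mod 77). Now have (15/77).
77 ≡ 1 (mod 4), so quadratic reciprocity gives (15/77) = (77/15). Reduce: 77 ≡ 2 (mod 15). Now have (2/15).
Factor out 2: 2 = 2. Since 15 ≡ 7 (mod 8), (2/15) = +1. Now have (1/15).
(1/15) = 1. Collecting the sign factors: 1.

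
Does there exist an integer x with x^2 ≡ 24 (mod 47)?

yes

Factor out 2: 24 = 2^3·3. Since 47 ≡ 7 (mod 8), (2/47) = +1, and (2/47)^3 = +1. Now have (3/47).
Both 3 ≡ 3 and 47 ≡ 3 (mod 4), so reciprocity gives (3/47) = -(47/3). Reduce: 47 ≡ 2 (mod 3). Now have -(2/3).
Factor out 2: 2 = 2. Since 3 ≡ 3 (mod 8), (2/3) = -1. Now have (1/3).
(1/3) = 1. Collecting the sign factors: 1.
(24/47) = 1, and 47 is prime, so 24 is a quadratic residue mod 47.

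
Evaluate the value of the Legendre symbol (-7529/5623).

-1

Reduce the numerator: -7529 ≡ 3717 (mod 5623), so (-7529/5623) = (3717/5623).
3717 ≡ 1 (mod 4), so quadratic reciprocity gives (3717/5623) = (5623/3717). Reduce: 5623 ≡ 1906 (mod 3717). Now have (1906/3717).
Factor out 2: 1906 = 2·953. Since 3717 ≡ 5 (mod 8), (2/3717) = -1. Now have -(953/3717).
953 ≡ 1 (mod 4), so quadratic reciprocity gives (953/3717) = (3717/953). Reduce: 3717 ≡ 858 (mod 953). Now have -(858/953).
Factor out 2: 858 = 2·429. Since 953 ≡ 1 (mod 8), (2/953) = +1. Now have -(429/953).
429 ≡ 1 (mod 4), so quadratic reciprocity gives (429/953) = (953/429). Reduce: 953 ≡ 95 (mod 429). Now have -(95/429).
429 ≡ 1 (mod 4), so quadratic reciprocity gives (95/429) = (429/95). Reduce: 429 ≡ 49 (mod 95). Now have -(49/95).
49 ≡ 1 (mod 4), so quadratic reciprocity gives (49/95) = (95/49). Reduce: 95 ≡ 46 (mod 49). Now have -(46/49).
Factor out 2: 46 = 2·23. Since 49 ≡ 1 (mod 8), (2/49) = +1. Now have -(23/49).
49 ≡ 1 (mod 4), so quadratic reciprocity gives (23/49) = (49/23). Reduce: 49 ≡ 3 (mod 23). Now have -(3/23).
Both 3 ≡ 3 and 23 ≡ 3 (mod 4), so reciprocity gives (3/23) = -(23/3). Reduce: 23 ≡ 2 (mod 3). Now have (2/3).
Factor out 2: 2 = 2. Since 3 ≡ 3 (mod 8), (2/3) = -1. Now have -(1/3).
(1/3) = 1. Collecting the sign factors: -1.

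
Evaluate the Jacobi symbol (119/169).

(119/169)
  = (169/119)    [QR: 169 ≡ 1 mod 4, sign kept]
  = (50/119)    [169 ≡ 50 mod 119]
  = (25/119)    [119 ≡ 7 mod 8 ⇒ (2/119) = +1]
  = (119/25)    [QR: 25 ≡ 1 mod 4, sign kept]
  = (19/25)    [119 ≡ 19 mod 25]
  = (25/19)    [QR: 25 ≡ 1 mod 4, sign kept]
  = (6/19)    [25 ≡ 6 mod 19]
  = -(3/19)    [19 ≡ 3 mod 8 ⇒ (2/19) = -1]
  = (19/3)    [QR: both ≡ 3 mod 4, sign flips]
  = (1/3)    [19 ≡ 1 mod 3]
  = 1    [(1/3) = 1]

1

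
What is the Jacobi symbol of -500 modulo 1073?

-1

Pull out -1: (-500/1073) = (-1/1073)·(500/1073). Since 1073 ≡ 1 (mod 4), (-1/1073) = +1. Now have (500/1073).
Factor out 2: 500 = 2^2·125. Since 1073 ≡ 1 (mod 8), (2/1073) = +1, and (2/1073)^2 = +1. Now have (125/1073).
125 ≡ 1 (mod 4), so quadratic reciprocity gives (125/1073) = (1073/125). Reduce: 1073 ≡ 73 (mod 125). Now have (73/125).
73 ≡ 1 (mod 4), so quadratic reciprocity gives (73/125) = (125/73). Reduce: 125 ≡ 52 (mod 73). Now have (52/73).
Factor out 2: 52 = 2^2·13. Since 73 ≡ 1 (mod 8), (2/73) = +1, and (2/73)^2 = +1. Now have (13/73).
13 ≡ 1 (mod 4), so quadratic reciprocity gives (13/73) = (73/13). Reduce: 73 ≡ 8 (mod 13). Now have (8/13).
Factor out 2: 8 = 2^3. Since 13 ≡ 5 (mod 8), (2/13) = -1, and (2/13)^3 = -1. Now have -(1/13).
(1/13) = 1. Collecting the sign factors: -1.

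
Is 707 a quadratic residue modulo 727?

yes

(707/727)
  = -(727/707)    [QR: both ≡ 3 mod 4, sign flips]
  = -(20/707)    [727 ≡ 20 mod 707]
  = -(5/707)    [707 ≡ 3 mod 8 ⇒ (2/707)^2 = +1]
  = -(707/5)    [QR: 5 ≡ 1 mod 4, sign kept]
  = -(2/5)    [707 ≡ 2 mod 5]
  = (1/5)    [5 ≡ 5 mod 8 ⇒ (2/5) = -1]
  = 1    [(1/5) = 1]
(707/727) = 1, and 727 is prime, so 707 is a quadratic residue mod 727.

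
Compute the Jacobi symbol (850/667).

Reduce the numerator: 850 ≡ 183 (mod 667), so (850/667) = (183/667).
Both 183 ≡ 3 and 667 ≡ 3 (mod 4), so reciprocity gives (183/667) = -(667/183). Reduce: 667 ≡ 118 (mod 183). Now have -(118/183).
Factor out 2: 118 = 2·59. Since 183 ≡ 7 (mod 8), (2/183) = +1. Now have -(59/183).
Both 59 ≡ 3 and 183 ≡ 3 (mod 4), so reciprocity gives (59/183) = -(183/59). Reduce: 183 ≡ 6 (mod 59). Now have (6/59).
Factor out 2: 6 = 2·3. Since 59 ≡ 3 (mod 8), (2/59) = -1. Now have -(3/59).
Both 3 ≡ 3 and 59 ≡ 3 (mod 4), so reciprocity gives (3/59) = -(59/3). Reduce: 59 ≡ 2 (mod 3). Now have (2/3).
Factor out 2: 2 = 2. Since 3 ≡ 3 (mod 8), (2/3) = -1. Now have -(1/3).
(1/3) = 1. Collecting the sign factors: -1.

-1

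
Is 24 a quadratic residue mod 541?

no

Factor out 2: 24 = 2^3·3. Since 541 ≡ 5 (mod 8), (2|541) = -1, and (2|541)^3 = -1. Now have -(3|541).
541 ≡ 1 (mod 4), so quadratic reciprocity gives (3|541) = (541|3). Reduce: 541 ≡ 1 (mod 3). Now have -(1|3).
(1|3) = 1. Collecting the sign factors: -1.
(24|541) = -1, and 541 is prime, so 24 is not a quadratic residue mod 541.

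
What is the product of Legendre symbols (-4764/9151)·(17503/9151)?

-1

By multiplicativity, (-4764·17503/9151) = (-4764/9151)·(17503/9151).
First factor (-4764/9151):
(-4764/9151)
  = (4387/9151)    [-4764 ≡ 4387 mod 9151]
  = -(9151/4387)    [QR: both ≡ 3 mod 4, sign flips]
  = -(377/4387)    [9151 ≡ 377 mod 4387]
  = -(4387/377)    [QR: 377 ≡ 1 mod 4, sign kept]
  = -(240/377)    [4387 ≡ 240 mod 377]
  = -(15/377)    [377 ≡ 1 mod 8 ⇒ (2/377)^4 = +1]
  = -(377/15)    [QR: 377 ≡ 1 mod 4, sign kept]
  = -(2/15)    [377 ≡ 2 mod 15]
  = -(1/15)    [15 ≡ 7 mod 8 ⇒ (2/15) = +1]
  = -1    [(1/15) = 1]
Second factor (17503/9151):
(17503/9151)
  = (8352/9151)    [17503 ≡ 8352 mod 9151]
  = (261/9151)    [9151 ≡ 7 mod 8 ⇒ (2/9151)^5 = +1]
  = (9151/261)    [QR: 261 ≡ 1 mod 4, sign kept]
  = (16/261)    [9151 ≡ 16 mod 261]
  = (1/261)    [261 ≡ 5 mod 8 ⇒ (2/261)^4 = +1]
  = 1    [(1/261) = 1]
Product: (-1)·(1) = -1.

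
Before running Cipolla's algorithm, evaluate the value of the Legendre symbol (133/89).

Reduce the numerator: 133 ≡ 44 (mod 89), so (133/89) = (44/89).
Factor out 2: 44 = 2^2·11. Since 89 ≡ 1 (mod 8), (2/89) = +1, and (2/89)^2 = +1. Now have (11/89).
89 ≡ 1 (mod 4), so quadratic reciprocity gives (11/89) = (89/11). Reduce: 89 ≡ 1 (mod 11). Now have (1/11).
(1/11) = 1. Collecting the sign factors: 1.

1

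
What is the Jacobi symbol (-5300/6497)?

(-5300/6497)
  = (1197/6497)    [-5300 ≡ 1197 mod 6497]
  = (6497/1197)    [QR: 1197 ≡ 1 mod 4, sign kept]
  = (512/1197)    [6497 ≡ 512 mod 1197]
  = -(1/1197)    [1197 ≡ 5 mod 8 ⇒ (2/1197)^9 = -1]
  = -1    [(1/1197) = 1]

-1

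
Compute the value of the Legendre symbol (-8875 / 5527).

-1

(-8875 / 5527)
  = (2179 / 5527)    [-8875 ≡ 2179 mod 5527]
  = -(5527 / 2179)    [QR: both ≡ 3 mod 4, sign flips]
  = -(1169 / 2179)    [5527 ≡ 1169 mod 2179]
  = -(2179 / 1169)    [QR: 1169 ≡ 1 mod 4, sign kept]
  = -(1010 / 1169)    [2179 ≡ 1010 mod 1169]
  = -(505 / 1169)    [1169 ≡ 1 mod 8 ⇒ (2 / 1169) = +1]
  = -(1169 / 505)    [QR: 505 ≡ 1 mod 4, sign kept]
  = -(159 / 505)    [1169 ≡ 159 mod 505]
  = -(505 / 159)    [QR: 505 ≡ 1 mod 4, sign kept]
  = -(28 / 159)    [505 ≡ 28 mod 159]
  = -(7 / 159)    [159 ≡ 7 mod 8 ⇒ (2 / 159)^2 = +1]
  = (159 / 7)    [QR: both ≡ 3 mod 4, sign flips]
  = (5 / 7)    [159 ≡ 5 mod 7]
  = (7 / 5)    [QR: 5 ≡ 1 mod 4, sign kept]
  = (2 / 5)    [7 ≡ 2 mod 5]
  = -(1 / 5)    [5 ≡ 5 mod 8 ⇒ (2 / 5) = -1]
  = -1    [(1 / 5) = 1]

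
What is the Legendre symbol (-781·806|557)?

1

By multiplicativity, (-781·806|557) = (-781|557)·(806|557).
First factor (-781|557):
Pull out -1: (-781|557) = (-1|557)·(781|557). Since 557 ≡ 1 (mod 4), (-1|557) = +1. Now have (781|557).
Reduce the numerator: 781 ≡ 224 (mod 557), so (781|557) = (224|557).
Factor out 2: 224 = 2^5·7. Since 557 ≡ 5 (mod 8), (2|557) = -1, and (2|557)^5 = -1. Now have -(7|557).
557 ≡ 1 (mod 4), so quadratic reciprocity gives (7|557) = (557|7). Reduce: 557 ≡ 4 (mod 7). Now have -(4|7).
Factor out 2: 4 = 2^2. Since 7 ≡ 7 (mod 8), (2|7) = +1, and (2|7)^2 = +1. Now have -(1|7).
(1|7) = 1. Collecting the sign factors: -1.
Second factor (806|557):
Reduce the numerator: 806 ≡ 249 (mod 557), so (806|557) = (249|557).
249 ≡ 1 (mod 4), so quadratic reciprocity gives (249|557) = (557|249). Reduce: 557 ≡ 59 (mod 249). Now have (59|249).
249 ≡ 1 (mod 4), so quadratic reciprocity gives (59|249) = (249|59). Reduce: 249 ≡ 13 (mod 59). Now have (13|59).
13 ≡ 1 (mod 4), so quadratic reciprocity gives (13|59) = (59|13). Reduce: 59 ≡ 7 (mod 13). Now have (7|13).
13 ≡ 1 (mod 4), so quadratic reciprocity gives (7|13) = (13|7). Reduce: 13 ≡ 6 (mod 7). Now have (6|7).
Factor out 2: 6 = 2·3. Since 7 ≡ 7 (mod 8), (2|7) = +1. Now have (3|7).
Both 3 ≡ 3 and 7 ≡ 3 (mod 4), so reciprocity gives (3|7) = -(7|3). Reduce: 7 ≡ 1 (mod 3). Now have -(1|3).
(1|3) = 1. Collecting the sign factors: -1.
Product: (-1)·(-1) = 1.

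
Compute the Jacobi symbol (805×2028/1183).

0

By multiplicativity, (805·2028/1183) = (805/1183)·(2028/1183).
First factor (805/1183):
805 ≡ 1 (mod 4), so quadratic reciprocity gives (805/1183) = (1183/805). Reduce: 1183 ≡ 378 (mod 805). Now have (378/805).
Factor out 2: 378 = 2·189. Since 805 ≡ 5 (mod 8), (2/805) = -1. Now have -(189/805).
189 ≡ 1 (mod 4), so quadratic reciprocity gives (189/805) = (805/189). Reduce: 805 ≡ 49 (mod 189). Now have -(49/189).
49 ≡ 1 (mod 4), so quadratic reciprocity gives (49/189) = (189/49). Reduce: 189 ≡ 42 (mod 49). Now have -(42/49).
Factor out 2: 42 = 2·21. Since 49 ≡ 1 (mod 8), (2/49) = +1. Now have -(21/49).
21 ≡ 1 (mod 4), so quadratic reciprocity gives (21/49) = (49/21). Reduce: 49 ≡ 7 (mod 21). Now have -(7/21).
21 ≡ 1 (mod 4), so quadratic reciprocity gives (7/21) = (21/7). Reduce: 21 ≡ 0 (mod 7). Now have -(0/7).
The numerator is now 0 with denominator 7 > 1: the symbol is 0.
Second factor (2028/1183):
Reduce the numerator: 2028 ≡ 845 (mod 1183), so (2028/1183) = (845/1183).
845 ≡ 1 (mod 4), so quadratic reciprocity gives (845/1183) = (1183/845). Reduce: 1183 ≡ 338 (mod 845). Now have (338/845).
Factor out 2: 338 = 2·169. Since 845 ≡ 5 (mod 8), (2/845) = -1. Now have -(169/845).
169 ≡ 1 (mod 4), so quadratic reciprocity gives (169/845) = (845/169). Reduce: 845 ≡ 0 (mod 169). Now have -(0/169).
The numerator is now 0 with denominator 169 > 1: the symbol is 0.
Product: (0)·(0) = 0.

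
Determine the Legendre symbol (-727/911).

1

(-727/911)
  = -(727/911)    [911 ≡ 3 mod 4 ⇒ (-1/911) = -1]
  = (911/727)    [QR: both ≡ 3 mod 4, sign flips]
  = (184/727)    [911 ≡ 184 mod 727]
  = (23/727)    [727 ≡ 7 mod 8 ⇒ (2/727)^3 = +1]
  = -(727/23)    [QR: both ≡ 3 mod 4, sign flips]
  = -(14/23)    [727 ≡ 14 mod 23]
  = -(7/23)    [23 ≡ 7 mod 8 ⇒ (2/23) = +1]
  = (23/7)    [QR: both ≡ 3 mod 4, sign flips]
  = (2/7)    [23 ≡ 2 mod 7]
  = (1/7)    [7 ≡ 7 mod 8 ⇒ (2/7) = +1]
  = 1    [(1/7) = 1]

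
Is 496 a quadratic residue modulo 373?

(496/373)
  = (123/373)    [496 ≡ 123 mod 373]
  = (373/123)    [QR: 373 ≡ 1 mod 4, sign kept]
  = (4/123)    [373 ≡ 4 mod 123]
  = (1/123)    [123 ≡ 3 mod 8 ⇒ (2/123)^2 = +1]
  = 1    [(1/123) = 1]
The Legendre symbol is 1, so x^2 ≡ 496 (mod 373) has solution.

yes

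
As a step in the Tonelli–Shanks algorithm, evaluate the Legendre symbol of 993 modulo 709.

-1

Reduce the numerator: 993 ≡ 284 (mod 709), so (993|709) = (284|709).
Factor out 2: 284 = 2^2·71. Since 709 ≡ 5 (mod 8), (2|709) = -1, and (2|709)^2 = +1. Now have (71|709).
709 ≡ 1 (mod 4), so quadratic reciprocity gives (71|709) = (709|71). Reduce: 709 ≡ 70 (mod 71). Now have (70|71).
Factor out 2: 70 = 2·35. Since 71 ≡ 7 (mod 8), (2|71) = +1. Now have (35|71).
Both 35 ≡ 3 and 71 ≡ 3 (mod 4), so reciprocity gives (35|71) = -(71|35). Reduce: 71 ≡ 1 (mod 35). Now have -(1|35).
(1|35) = 1. Collecting the sign factors: -1.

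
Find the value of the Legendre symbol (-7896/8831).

-1

(-7896/8831)
  = -(7896/8831)    [8831 ≡ 3 mod 4 ⇒ (-1/8831) = -1]
  = -(987/8831)    [8831 ≡ 7 mod 8 ⇒ (2/8831)^3 = +1]
  = (8831/987)    [QR: both ≡ 3 mod 4, sign flips]
  = (935/987)    [8831 ≡ 935 mod 987]
  = -(987/935)    [QR: both ≡ 3 mod 4, sign flips]
  = -(52/935)    [987 ≡ 52 mod 935]
  = -(13/935)    [935 ≡ 7 mod 8 ⇒ (2/935)^2 = +1]
  = -(935/13)    [QR: 13 ≡ 1 mod 4, sign kept]
  = -(12/13)    [935 ≡ 12 mod 13]
  = -(3/13)    [13 ≡ 5 mod 8 ⇒ (2/13)^2 = +1]
  = -(13/3)    [QR: 13 ≡ 1 mod 4, sign kept]
  = -(1/3)    [13 ≡ 1 mod 3]
  = -1    [(1/3) = 1]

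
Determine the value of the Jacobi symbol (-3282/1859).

-1

(-3282/1859)
  = -(3282/1859)    [1859 ≡ 3 mod 4 ⇒ (-1/1859) = -1]
  = -(1423/1859)    [3282 ≡ 1423 mod 1859]
  = (1859/1423)    [QR: both ≡ 3 mod 4, sign flips]
  = (436/1423)    [1859 ≡ 436 mod 1423]
  = (109/1423)    [1423 ≡ 7 mod 8 ⇒ (2/1423)^2 = +1]
  = (1423/109)    [QR: 109 ≡ 1 mod 4, sign kept]
  = (6/109)    [1423 ≡ 6 mod 109]
  = -(3/109)    [109 ≡ 5 mod 8 ⇒ (2/109) = -1]
  = -(109/3)    [QR: 109 ≡ 1 mod 4, sign kept]
  = -(1/3)    [109 ≡ 1 mod 3]
  = -1    [(1/3) = 1]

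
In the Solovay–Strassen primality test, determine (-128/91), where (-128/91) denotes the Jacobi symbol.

Reduce the numerator: -128 ≡ 54 (mod 91), so (-128/91) = (54/91).
Factor out 2: 54 = 2·27. Since 91 ≡ 3 (mod 8), (2/91) = -1. Now have -(27/91).
Both 27 ≡ 3 and 91 ≡ 3 (mod 4), so reciprocity gives (27/91) = -(91/27). Reduce: 91 ≡ 10 (mod 27). Now have (10/27).
Factor out 2: 10 = 2·5. Since 27 ≡ 3 (mod 8), (2/27) = -1. Now have -(5/27).
5 ≡ 1 (mod 4), so quadratic reciprocity gives (5/27) = (27/5). Reduce: 27 ≡ 2 (mod 5). Now have -(2/5).
Factor out 2: 2 = 2. Since 5 ≡ 5 (mod 8), (2/5) = -1. Now have (1/5).
(1/5) = 1. Collecting the sign factors: 1.

1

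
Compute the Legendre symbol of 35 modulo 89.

(35|89)
  = (89|35)    [QR: 89 ≡ 1 mod 4, sign kept]
  = (19|35)    [89 ≡ 19 mod 35]
  = -(35|19)    [QR: both ≡ 3 mod 4, sign flips]
  = -(16|19)    [35 ≡ 16 mod 19]
  = -(1|19)    [19 ≡ 3 mod 8 ⇒ (2|19)^4 = +1]
  = -1    [(1|19) = 1]

-1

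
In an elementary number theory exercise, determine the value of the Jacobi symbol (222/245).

(222/245)
  = -(111/245)    [245 ≡ 5 mod 8 ⇒ (2/245) = -1]
  = -(245/111)    [QR: 245 ≡ 1 mod 4, sign kept]
  = -(23/111)    [245 ≡ 23 mod 111]
  = (111/23)    [QR: both ≡ 3 mod 4, sign flips]
  = (19/23)    [111 ≡ 19 mod 23]
  = -(23/19)    [QR: both ≡ 3 mod 4, sign flips]
  = -(4/19)    [23 ≡ 4 mod 19]
  = -(1/19)    [19 ≡ 3 mod 8 ⇒ (2/19)^2 = +1]
  = -1    [(1/19) = 1]

-1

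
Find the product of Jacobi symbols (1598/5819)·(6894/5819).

By multiplicativity, (1598·6894/5819) = (1598/5819)·(6894/5819).
First factor (1598/5819):
(1598/5819)
  = -(799/5819)    [5819 ≡ 3 mod 8 ⇒ (2/5819) = -1]
  = (5819/799)    [QR: both ≡ 3 mod 4, sign flips]
  = (226/799)    [5819 ≡ 226 mod 799]
  = (113/799)    [799 ≡ 7 mod 8 ⇒ (2/799) = +1]
  = (799/113)    [QR: 113 ≡ 1 mod 4, sign kept]
  = (8/113)    [799 ≡ 8 mod 113]
  = (1/113)    [113 ≡ 1 mod 8 ⇒ (2/113)^3 = +1]
  = 1    [(1/113) = 1]
Second factor (6894/5819):
(6894/5819)
  = (1075/5819)    [6894 ≡ 1075 mod 5819]
  = -(5819/1075)    [QR: both ≡ 3 mod 4, sign flips]
  = -(444/1075)    [5819 ≡ 444 mod 1075]
  = -(111/1075)    [1075 ≡ 3 mod 8 ⇒ (2/1075)^2 = +1]
  = (1075/111)    [QR: both ≡ 3 mod 4, sign flips]
  = (76/111)    [1075 ≡ 76 mod 111]
  = (19/111)    [111 ≡ 7 mod 8 ⇒ (2/111)^2 = +1]
  = -(111/19)    [QR: both ≡ 3 mod 4, sign flips]
  = -(16/19)    [111 ≡ 16 mod 19]
  = -(1/19)    [19 ≡ 3 mod 8 ⇒ (2/19)^4 = +1]
  = -1    [(1/19) = 1]
Product: (1)·(-1) = -1.

-1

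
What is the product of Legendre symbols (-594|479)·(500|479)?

-1

By multiplicativity, (-594·500|479) = (-594|479)·(500|479).
First factor (-594|479):
(-594|479)
  = (364|479)    [-594 ≡ 364 mod 479]
  = (91|479)    [479 ≡ 7 mod 8 ⇒ (2|479)^2 = +1]
  = -(479|91)    [QR: both ≡ 3 mod 4, sign flips]
  = -(24|91)    [479 ≡ 24 mod 91]
  = (3|91)    [91 ≡ 3 mod 8 ⇒ (2|91)^3 = -1]
  = -(91|3)    [QR: both ≡ 3 mod 4, sign flips]
  = -(1|3)    [91 ≡ 1 mod 3]
  = -1    [(1|3) = 1]
Second factor (500|479):
(500|479)
  = (21|479)    [500 ≡ 21 mod 479]
  = (479|21)    [QR: 21 ≡ 1 mod 4, sign kept]
  = (17|21)    [479 ≡ 17 mod 21]
  = (21|17)    [QR: 17 ≡ 1 mod 4, sign kept]
  = (4|17)    [21 ≡ 4 mod 17]
  = (1|17)    [17 ≡ 1 mod 8 ⇒ (2|17)^2 = +1]
  = 1    [(1|17) = 1]
Product: (-1)·(1) = -1.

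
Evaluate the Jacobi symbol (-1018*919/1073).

-1

By multiplicativity, (-1018·919/1073) = (-1018/1073)·(919/1073).
First factor (-1018/1073):
(-1018/1073)
  = (1018/1073)    [1073 ≡ 1 mod 4 ⇒ (-1/1073) = +1]
  = (509/1073)    [1073 ≡ 1 mod 8 ⇒ (2/1073) = +1]
  = (1073/509)    [QR: 509 ≡ 1 mod 4, sign kept]
  = (55/509)    [1073 ≡ 55 mod 509]
  = (509/55)    [QR: 509 ≡ 1 mod 4, sign kept]
  = (14/55)    [509 ≡ 14 mod 55]
  = (7/55)    [55 ≡ 7 mod 8 ⇒ (2/55) = +1]
  = -(55/7)    [QR: both ≡ 3 mod 4, sign flips]
  = -(6/7)    [55 ≡ 6 mod 7]
  = -(3/7)    [7 ≡ 7 mod 8 ⇒ (2/7) = +1]
  = (7/3)    [QR: both ≡ 3 mod 4, sign flips]
  = (1/3)    [7 ≡ 1 mod 3]
  = 1    [(1/3) = 1]
Second factor (919/1073):
(919/1073)
  = (1073/919)    [QR: 1073 ≡ 1 mod 4, sign kept]
  = (154/919)    [1073 ≡ 154 mod 919]
  = (77/919)    [919 ≡ 7 mod 8 ⇒ (2/919) = +1]
  = (919/77)    [QR: 77 ≡ 1 mod 4, sign kept]
  = (72/77)    [919 ≡ 72 mod 77]
  = -(9/77)    [77 ≡ 5 mod 8 ⇒ (2/77)^3 = -1]
  = -(77/9)    [QR: 9 ≡ 1 mod 4, sign kept]
  = -(5/9)    [77 ≡ 5 mod 9]
  = -(9/5)    [QR: 5 ≡ 1 mod 4, sign kept]
  = -(4/5)    [9 ≡ 4 mod 5]
  = -(1/5)    [5 ≡ 5 mod 8 ⇒ (2/5)^2 = +1]
  = -1    [(1/5) = 1]
Product: (1)·(-1) = -1.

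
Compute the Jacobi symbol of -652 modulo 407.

Reduce the numerator: -652 ≡ 162 (mod 407), so (-652|407) = (162|407).
Factor out 2: 162 = 2·81. Since 407 ≡ 7 (mod 8), (2|407) = +1. Now have (81|407).
81 ≡ 1 (mod 4), so quadratic reciprocity gives (81|407) = (407|81). Reduce: 407 ≡ 2 (mod 81). Now have (2|81).
Factor out 2: 2 = 2. Since 81 ≡ 1 (mod 8), (2|81) = +1. Now have (1|81).
(1|81) = 1. Collecting the sign factors: 1.

1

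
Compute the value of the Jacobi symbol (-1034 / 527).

(-1034 / 527)
  = -(1034 / 527)    [527 ≡ 3 mod 4 ⇒ (-1 / 527) = -1]
  = -(507 / 527)    [1034 ≡ 507 mod 527]
  = (527 / 507)    [QR: both ≡ 3 mod 4, sign flips]
  = (20 / 507)    [527 ≡ 20 mod 507]
  = (5 / 507)    [507 ≡ 3 mod 8 ⇒ (2 / 507)^2 = +1]
  = (507 / 5)    [QR: 5 ≡ 1 mod 4, sign kept]
  = (2 / 5)    [507 ≡ 2 mod 5]
  = -(1 / 5)    [5 ≡ 5 mod 8 ⇒ (2 / 5) = -1]
  = -1    [(1 / 5) = 1]

-1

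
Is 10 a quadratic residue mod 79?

yes

Factor out 2: 10 = 2·5. Since 79 ≡ 7 (mod 8), (2/79) = +1. Now have (5/79).
5 ≡ 1 (mod 4), so quadratic reciprocity gives (5/79) = (79/5). Reduce: 79 ≡ 4 (mod 5). Now have (4/5).
Factor out 2: 4 = 2^2. Since 5 ≡ 5 (mod 8), (2/5) = -1, and (2/5)^2 = +1. Now have (1/5).
(1/5) = 1. Collecting the sign factors: 1.
The Legendre symbol is 1, so x^2 ≡ 10 (mod 79) has solution.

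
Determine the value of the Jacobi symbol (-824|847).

1

Reduce the numerator: -824 ≡ 23 (mod 847), so (-824|847) = (23|847).
Both 23 ≡ 3 and 847 ≡ 3 (mod 4), so reciprocity gives (23|847) = -(847|23). Reduce: 847 ≡ 19 (mod 23). Now have -(19|23).
Both 19 ≡ 3 and 23 ≡ 3 (mod 4), so reciprocity gives (19|23) = -(23|19). Reduce: 23 ≡ 4 (mod 19). Now have (4|19).
Factor out 2: 4 = 2^2. Since 19 ≡ 3 (mod 8), (2|19) = -1, and (2|19)^2 = +1. Now have (1|19).
(1|19) = 1. Collecting the sign factors: 1.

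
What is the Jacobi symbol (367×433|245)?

By multiplicativity, (367·433|245) = (367|245)·(433|245).
First factor (367|245):
(367|245)
  = (122|245)    [367 ≡ 122 mod 245]
  = -(61|245)    [245 ≡ 5 mod 8 ⇒ (2|245) = -1]
  = -(245|61)    [QR: 61 ≡ 1 mod 4, sign kept]
  = -(1|61)    [245 ≡ 1 mod 61]
  = -1    [(1|61) = 1]
Second factor (433|245):
(433|245)
  = (188|245)    [433 ≡ 188 mod 245]
  = (47|245)    [245 ≡ 5 mod 8 ⇒ (2|245)^2 = +1]
  = (245|47)    [QR: 245 ≡ 1 mod 4, sign kept]
  = (10|47)    [245 ≡ 10 mod 47]
  = (5|47)    [47 ≡ 7 mod 8 ⇒ (2|47) = +1]
  = (47|5)    [QR: 5 ≡ 1 mod 4, sign kept]
  = (2|5)    [47 ≡ 2 mod 5]
  = -(1|5)    [5 ≡ 5 mod 8 ⇒ (2|5) = -1]
  = -1    [(1|5) = 1]
Product: (-1)·(-1) = 1.

1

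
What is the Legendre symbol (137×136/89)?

-1

By multiplicativity, (137·136/89) = (137/89)·(136/89).
First factor (137/89):
(137/89)
  = (48/89)    [137 ≡ 48 mod 89]
  = (3/89)    [89 ≡ 1 mod 8 ⇒ (2/89)^4 = +1]
  = (89/3)    [QR: 89 ≡ 1 mod 4, sign kept]
  = (2/3)    [89 ≡ 2 mod 3]
  = -(1/3)    [3 ≡ 3 mod 8 ⇒ (2/3) = -1]
  = -1    [(1/3) = 1]
Second factor (136/89):
(136/89)
  = (47/89)    [136 ≡ 47 mod 89]
  = (89/47)    [QR: 89 ≡ 1 mod 4, sign kept]
  = (42/47)    [89 ≡ 42 mod 47]
  = (21/47)    [47 ≡ 7 mod 8 ⇒ (2/47) = +1]
  = (47/21)    [QR: 21 ≡ 1 mod 4, sign kept]
  = (5/21)    [47 ≡ 5 mod 21]
  = (21/5)    [QR: 5 ≡ 1 mod 4, sign kept]
  = (1/5)    [21 ≡ 1 mod 5]
  = 1    [(1/5) = 1]
Product: (-1)·(1) = -1.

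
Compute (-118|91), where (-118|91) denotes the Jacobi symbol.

1

(-118|91)
  = (64|91)    [-118 ≡ 64 mod 91]
  = (1|91)    [91 ≡ 3 mod 8 ⇒ (2|91)^6 = +1]
  = 1    [(1|91) = 1]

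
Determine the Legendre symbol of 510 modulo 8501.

Factor out 2: 510 = 2·255. Since 8501 ≡ 5 (mod 8), (2/8501) = -1. Now have -(255/8501).
8501 ≡ 1 (mod 4), so quadratic reciprocity gives (255/8501) = (8501/255). Reduce: 8501 ≡ 86 (mod 255). Now have -(86/255).
Factor out 2: 86 = 2·43. Since 255 ≡ 7 (mod 8), (2/255) = +1. Now have -(43/255).
Both 43 ≡ 3 and 255 ≡ 3 (mod 4), so reciprocity gives (43/255) = -(255/43). Reduce: 255 ≡ 40 (mod 43). Now have (40/43).
Factor out 2: 40 = 2^3·5. Since 43 ≡ 3 (mod 8), (2/43) = -1, and (2/43)^3 = -1. Now have -(5/43).
5 ≡ 1 (mod 4), so quadratic reciprocity gives (5/43) = (43/5). Reduce: 43 ≡ 3 (mod 5). Now have -(3/5).
5 ≡ 1 (mod 4), so quadratic reciprocity gives (3/5) = (5/3). Reduce: 5 ≡ 2 (mod 3). Now have -(2/3).
Factor out 2: 2 = 2. Since 3 ≡ 3 (mod 8), (2/3) = -1. Now have (1/3).
(1/3) = 1. Collecting the sign factors: 1.

1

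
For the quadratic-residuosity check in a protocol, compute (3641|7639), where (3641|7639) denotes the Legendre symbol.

1

3641 ≡ 1 (mod 4), so quadratic reciprocity gives (3641|7639) = (7639|3641). Reduce: 7639 ≡ 357 (mod 3641). Now have (357|3641).
357 ≡ 1 (mod 4), so quadratic reciprocity gives (357|3641) = (3641|357). Reduce: 3641 ≡ 71 (mod 357). Now have (71|357).
357 ≡ 1 (mod 4), so quadratic reciprocity gives (71|357) = (357|71). Reduce: 357 ≡ 2 (mod 71). Now have (2|71).
Factor out 2: 2 = 2. Since 71 ≡ 7 (mod 8), (2|71) = +1. Now have (1|71).
(1|71) = 1. Collecting the sign factors: 1.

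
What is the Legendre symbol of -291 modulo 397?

1

Reduce the numerator: -291 ≡ 106 (mod 397), so (-291 / 397) = (106 / 397).
Factor out 2: 106 = 2·53. Since 397 ≡ 5 (mod 8), (2 / 397) = -1. Now have -(53 / 397).
53 ≡ 1 (mod 4), so quadratic reciprocity gives (53 / 397) = (397 / 53). Reduce: 397 ≡ 26 (mod 53). Now have -(26 / 53).
Factor out 2: 26 = 2·13. Since 53 ≡ 5 (mod 8), (2 / 53) = -1. Now have (13 / 53).
13 ≡ 1 (mod 4), so quadratic reciprocity gives (13 / 53) = (53 / 13). Reduce: 53 ≡ 1 (mod 13). Now have (1 / 13).
(1 / 13) = 1. Collecting the sign factors: 1.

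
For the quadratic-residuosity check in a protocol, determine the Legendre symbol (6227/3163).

-1

Reduce the numerator: 6227 ≡ 3064 (mod 3163), so (6227/3163) = (3064/3163).
Factor out 2: 3064 = 2^3·383. Since 3163 ≡ 3 (mod 8), (2/3163) = -1, and (2/3163)^3 = -1. Now have -(383/3163).
Both 383 ≡ 3 and 3163 ≡ 3 (mod 4), so reciprocity gives (383/3163) = -(3163/383). Reduce: 3163 ≡ 99 (mod 383). Now have (99/383).
Both 99 ≡ 3 and 383 ≡ 3 (mod 4), so reciprocity gives (99/383) = -(383/99). Reduce: 383 ≡ 86 (mod 99). Now have -(86/99).
Factor out 2: 86 = 2·43. Since 99 ≡ 3 (mod 8), (2/99) = -1. Now have (43/99).
Both 43 ≡ 3 and 99 ≡ 3 (mod 4), so reciprocity gives (43/99) = -(99/43). Reduce: 99 ≡ 13 (mod 43). Now have -(13/43).
13 ≡ 1 (mod 4), so quadratic reciprocity gives (13/43) = (43/13). Reduce: 43 ≡ 4 (mod 13). Now have -(4/13).
Factor out 2: 4 = 2^2. Since 13 ≡ 5 (mod 8), (2/13) = -1, and (2/13)^2 = +1. Now have -(1/13).
(1/13) = 1. Collecting the sign factors: -1.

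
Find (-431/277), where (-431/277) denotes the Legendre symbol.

1

Pull out -1: (-431/277) = (-1/277)·(431/277). Since 277 ≡ 1 (mod 4), (-1/277) = +1. Now have (431/277).
Reduce the numerator: 431 ≡ 154 (mod 277), so (431/277) = (154/277).
Factor out 2: 154 = 2·77. Since 277 ≡ 5 (mod 8), (2/277) = -1. Now have -(77/277).
77 ≡ 1 (mod 4), so quadratic reciprocity gives (77/277) = (277/77). Reduce: 277 ≡ 46 (mod 77). Now have -(46/77).
Factor out 2: 46 = 2·23. Since 77 ≡ 5 (mod 8), (2/77) = -1. Now have (23/77).
77 ≡ 1 (mod 4), so quadratic reciprocity gives (23/77) = (77/23). Reduce: 77 ≡ 8 (mod 23). Now have (8/23).
Factor out 2: 8 = 2^3. Since 23 ≡ 7 (mod 8), (2/23) = +1, and (2/23)^3 = +1. Now have (1/23).
(1/23) = 1. Collecting the sign factors: 1.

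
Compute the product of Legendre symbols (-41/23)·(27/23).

-1

By multiplicativity, (-41·27/23) = (-41/23)·(27/23).
First factor (-41/23):
Pull out -1: (-41/23) = (-1/23)·(41/23). Since 23 ≡ 3 (mod 4), (-1/23) = -1. Now have -(41/23).
Reduce the numerator: 41 ≡ 18 (mod 23), so (41/23) = (18/23).
Factor out 2: 18 = 2·9. Since 23 ≡ 7 (mod 8), (2/23) = +1. Now have -(9/23).
9 ≡ 1 (mod 4), so quadratic reciprocity gives (9/23) = (23/9). Reduce: 23 ≡ 5 (mod 9). Now have -(5/9).
5 ≡ 1 (mod 4), so quadratic reciprocity gives (5/9) = (9/5). Reduce: 9 ≡ 4 (mod 5). Now have -(4/5).
Factor out 2: 4 = 2^2. Since 5 ≡ 5 (mod 8), (2/5) = -1, and (2/5)^2 = +1. Now have -(1/5).
(1/5) = 1. Collecting the sign factors: -1.
Second factor (27/23):
Reduce the numerator: 27 ≡ 4 (mod 23), so (27/23) = (4/23).
Factor out 2: 4 = 2^2. Since 23 ≡ 7 (mod 8), (2/23) = +1, and (2/23)^2 = +1. Now have (1/23).
(1/23) = 1. Collecting the sign factors: 1.
Product: (-1)·(1) = -1.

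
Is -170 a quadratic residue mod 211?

(-170/211)
  = -(170/211)    [211 ≡ 3 mod 4 ⇒ (-1/211) = -1]
  = (85/211)    [211 ≡ 3 mod 8 ⇒ (2/211) = -1]
  = (211/85)    [QR: 85 ≡ 1 mod 4, sign kept]
  = (41/85)    [211 ≡ 41 mod 85]
  = (85/41)    [QR: 41 ≡ 1 mod 4, sign kept]
  = (3/41)    [85 ≡ 3 mod 41]
  = (41/3)    [QR: 41 ≡ 1 mod 4, sign kept]
  = (2/3)    [41 ≡ 2 mod 3]
  = -(1/3)    [3 ≡ 3 mod 8 ⇒ (2/3) = -1]
  = -1    [(1/3) = 1]
(-170/211) = -1, and 211 is prime, so -170 is not a quadratic residue mod 211.

no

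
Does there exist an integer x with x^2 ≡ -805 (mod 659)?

yes

Pull out -1: (-805/659) = (-1/659)·(805/659). Since 659 ≡ 3 (mod 4), (-1/659) = -1. Now have -(805/659).
Reduce the numerator: 805 ≡ 146 (mod 659), so (805/659) = (146/659).
Factor out 2: 146 = 2·73. Since 659 ≡ 3 (mod 8), (2/659) = -1. Now have (73/659).
73 ≡ 1 (mod 4), so quadratic reciprocity gives (73/659) = (659/73). Reduce: 659 ≡ 2 (mod 73). Now have (2/73).
Factor out 2: 2 = 2. Since 73 ≡ 1 (mod 8), (2/73) = +1. Now have (1/73).
(1/73) = 1. Collecting the sign factors: 1.
(-805/659) = 1, and 659 is prime, so -805 is a quadratic residue mod 659.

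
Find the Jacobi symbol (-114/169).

Reduce the numerator: -114 ≡ 55 (mod 169), so (-114/169) = (55/169).
169 ≡ 1 (mod 4), so quadratic reciprocity gives (55/169) = (169/55). Reduce: 169 ≡ 4 (mod 55). Now have (4/55).
Factor out 2: 4 = 2^2. Since 55 ≡ 7 (mod 8), (2/55) = +1, and (2/55)^2 = +1. Now have (1/55).
(1/55) = 1. Collecting the sign factors: 1.

1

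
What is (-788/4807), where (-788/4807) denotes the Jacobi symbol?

1

(-788/4807)
  = -(788/4807)    [4807 ≡ 3 mod 4 ⇒ (-1/4807) = -1]
  = -(197/4807)    [4807 ≡ 7 mod 8 ⇒ (2/4807)^2 = +1]
  = -(4807/197)    [QR: 197 ≡ 1 mod 4, sign kept]
  = -(79/197)    [4807 ≡ 79 mod 197]
  = -(197/79)    [QR: 197 ≡ 1 mod 4, sign kept]
  = -(39/79)    [197 ≡ 39 mod 79]
  = (79/39)    [QR: both ≡ 3 mod 4, sign flips]
  = (1/39)    [79 ≡ 1 mod 39]
  = 1    [(1/39) = 1]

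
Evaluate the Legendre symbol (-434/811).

-1

Reduce the numerator: -434 ≡ 377 (mod 811), so (-434/811) = (377/811).
377 ≡ 1 (mod 4), so quadratic reciprocity gives (377/811) = (811/377). Reduce: 811 ≡ 57 (mod 377). Now have (57/377).
57 ≡ 1 (mod 4), so quadratic reciprocity gives (57/377) = (377/57). Reduce: 377 ≡ 35 (mod 57). Now have (35/57).
57 ≡ 1 (mod 4), so quadratic reciprocity gives (35/57) = (57/35). Reduce: 57 ≡ 22 (mod 35). Now have (22/35).
Factor out 2: 22 = 2·11. Since 35 ≡ 3 (mod 8), (2/35) = -1. Now have -(11/35).
Both 11 ≡ 3 and 35 ≡ 3 (mod 4), so reciprocity gives (11/35) = -(35/11). Reduce: 35 ≡ 2 (mod 11). Now have (2/11).
Factor out 2: 2 = 2. Since 11 ≡ 3 (mod 8), (2/11) = -1. Now have -(1/11).
(1/11) = 1. Collecting the sign factors: -1.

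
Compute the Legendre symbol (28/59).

1

(28/59)
  = (7/59)    [59 ≡ 3 mod 8 ⇒ (2/59)^2 = +1]
  = -(59/7)    [QR: both ≡ 3 mod 4, sign flips]
  = -(3/7)    [59 ≡ 3 mod 7]
  = (7/3)    [QR: both ≡ 3 mod 4, sign flips]
  = (1/3)    [7 ≡ 1 mod 3]
  = 1    [(1/3) = 1]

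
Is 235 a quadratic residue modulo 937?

yes

(235/937)
  = (937/235)    [QR: 937 ≡ 1 mod 4, sign kept]
  = (232/235)    [937 ≡ 232 mod 235]
  = -(29/235)    [235 ≡ 3 mod 8 ⇒ (2/235)^3 = -1]
  = -(235/29)    [QR: 29 ≡ 1 mod 4, sign kept]
  = -(3/29)    [235 ≡ 3 mod 29]
  = -(29/3)    [QR: 29 ≡ 1 mod 4, sign kept]
  = -(2/3)    [29 ≡ 2 mod 3]
  = (1/3)    [3 ≡ 3 mod 8 ⇒ (2/3) = -1]
  = 1    [(1/3) = 1]
The Legendre symbol is 1, so x^2 ≡ 235 (mod 937) has solution.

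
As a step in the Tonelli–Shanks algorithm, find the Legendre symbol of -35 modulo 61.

-1

(-35|61)
  = (26|61)    [-35 ≡ 26 mod 61]
  = -(13|61)    [61 ≡ 5 mod 8 ⇒ (2|61) = -1]
  = -(61|13)    [QR: 13 ≡ 1 mod 4, sign kept]
  = -(9|13)    [61 ≡ 9 mod 13]
  = -(13|9)    [QR: 9 ≡ 1 mod 4, sign kept]
  = -(4|9)    [13 ≡ 4 mod 9]
  = -(1|9)    [9 ≡ 1 mod 8 ⇒ (2|9)^2 = +1]
  = -1    [(1|9) = 1]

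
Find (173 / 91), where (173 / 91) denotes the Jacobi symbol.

-1

Reduce the numerator: 173 ≡ 82 (mod 91), so (173 / 91) = (82 / 91).
Factor out 2: 82 = 2·41. Since 91 ≡ 3 (mod 8), (2 / 91) = -1. Now have -(41 / 91).
41 ≡ 1 (mod 4), so quadratic reciprocity gives (41 / 91) = (91 / 41). Reduce: 91 ≡ 9 (mod 41). Now have -(9 / 41).
9 ≡ 1 (mod 4), so quadratic reciprocity gives (9 / 41) = (41 / 9). Reduce: 41 ≡ 5 (mod 9). Now have -(5 / 9).
5 ≡ 1 (mod 4), so quadratic reciprocity gives (5 / 9) = (9 / 5). Reduce: 9 ≡ 4 (mod 5). Now have -(4 / 5).
Factor out 2: 4 = 2^2. Since 5 ≡ 5 (mod 8), (2 / 5) = -1, and (2 / 5)^2 = +1. Now have -(1 / 5).
(1 / 5) = 1. Collecting the sign factors: -1.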